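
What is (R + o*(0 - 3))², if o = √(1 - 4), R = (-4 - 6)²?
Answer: 9973 - 600*I*√3 ≈ 9973.0 - 1039.2*I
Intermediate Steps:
R = 100 (R = (-10)² = 100)
o = I*√3 (o = √(-3) = I*√3 ≈ 1.732*I)
(R + o*(0 - 3))² = (100 + (I*√3)*(0 - 3))² = (100 + (I*√3)*(-3))² = (100 - 3*I*√3)²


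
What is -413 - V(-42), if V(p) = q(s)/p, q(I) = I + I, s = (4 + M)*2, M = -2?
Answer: -8669/21 ≈ -412.81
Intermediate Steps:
s = 4 (s = (4 - 2)*2 = 2*2 = 4)
q(I) = 2*I
V(p) = 8/p (V(p) = (2*4)/p = 8/p)
-413 - V(-42) = -413 - 8/(-42) = -413 - 8*(-1)/42 = -413 - 1*(-4/21) = -413 + 4/21 = -8669/21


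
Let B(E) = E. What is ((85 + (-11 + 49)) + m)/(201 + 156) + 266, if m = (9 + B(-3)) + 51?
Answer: 31714/119 ≈ 266.50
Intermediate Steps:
m = 57 (m = (9 - 3) + 51 = 6 + 51 = 57)
((85 + (-11 + 49)) + m)/(201 + 156) + 266 = ((85 + (-11 + 49)) + 57)/(201 + 156) + 266 = ((85 + 38) + 57)/357 + 266 = (123 + 57)*(1/357) + 266 = 180*(1/357) + 266 = 60/119 + 266 = 31714/119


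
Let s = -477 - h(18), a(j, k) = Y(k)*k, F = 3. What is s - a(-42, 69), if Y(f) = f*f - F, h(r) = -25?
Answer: -328754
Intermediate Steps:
Y(f) = -3 + f² (Y(f) = f*f - 1*3 = f² - 3 = -3 + f²)
a(j, k) = k*(-3 + k²) (a(j, k) = (-3 + k²)*k = k*(-3 + k²))
s = -452 (s = -477 - 1*(-25) = -477 + 25 = -452)
s - a(-42, 69) = -452 - 69*(-3 + 69²) = -452 - 69*(-3 + 4761) = -452 - 69*4758 = -452 - 1*328302 = -452 - 328302 = -328754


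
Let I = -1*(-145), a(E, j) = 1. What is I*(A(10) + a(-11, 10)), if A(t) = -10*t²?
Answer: -144855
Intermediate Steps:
I = 145
I*(A(10) + a(-11, 10)) = 145*(-10*10² + 1) = 145*(-10*100 + 1) = 145*(-1000 + 1) = 145*(-999) = -144855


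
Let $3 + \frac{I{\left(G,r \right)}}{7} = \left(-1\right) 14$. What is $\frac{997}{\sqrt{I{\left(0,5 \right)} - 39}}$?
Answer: $- \frac{997 i \sqrt{158}}{158} \approx - 79.317 i$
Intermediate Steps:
$I{\left(G,r \right)} = -119$ ($I{\left(G,r \right)} = -21 + 7 \left(\left(-1\right) 14\right) = -21 + 7 \left(-14\right) = -21 - 98 = -119$)
$\frac{997}{\sqrt{I{\left(0,5 \right)} - 39}} = \frac{997}{\sqrt{-119 - 39}} = \frac{997}{\sqrt{-158}} = \frac{997}{i \sqrt{158}} = 997 \left(- \frac{i \sqrt{158}}{158}\right) = - \frac{997 i \sqrt{158}}{158}$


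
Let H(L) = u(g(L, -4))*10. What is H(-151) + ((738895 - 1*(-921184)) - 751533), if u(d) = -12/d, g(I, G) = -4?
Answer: 908576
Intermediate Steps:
H(L) = 30 (H(L) = -12/(-4)*10 = -12*(-¼)*10 = 3*10 = 30)
H(-151) + ((738895 - 1*(-921184)) - 751533) = 30 + ((738895 - 1*(-921184)) - 751533) = 30 + ((738895 + 921184) - 751533) = 30 + (1660079 - 751533) = 30 + 908546 = 908576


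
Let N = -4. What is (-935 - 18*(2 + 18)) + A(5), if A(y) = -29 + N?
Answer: -1328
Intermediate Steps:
A(y) = -33 (A(y) = -29 - 4 = -33)
(-935 - 18*(2 + 18)) + A(5) = (-935 - 18*(2 + 18)) - 33 = (-935 - 18*20) - 33 = (-935 - 360) - 33 = -1295 - 33 = -1328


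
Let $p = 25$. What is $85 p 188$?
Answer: $399500$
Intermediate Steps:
$85 p 188 = 85 \cdot 25 \cdot 188 = 2125 \cdot 188 = 399500$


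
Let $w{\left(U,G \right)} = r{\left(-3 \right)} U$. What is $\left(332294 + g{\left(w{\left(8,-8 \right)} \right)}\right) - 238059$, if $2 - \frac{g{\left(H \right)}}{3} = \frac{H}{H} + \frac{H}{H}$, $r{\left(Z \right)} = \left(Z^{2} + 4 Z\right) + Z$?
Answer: $94235$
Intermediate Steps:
$r{\left(Z \right)} = Z^{2} + 5 Z$
$w{\left(U,G \right)} = - 6 U$ ($w{\left(U,G \right)} = - 3 \left(5 - 3\right) U = \left(-3\right) 2 U = - 6 U$)
$g{\left(H \right)} = 0$ ($g{\left(H \right)} = 6 - 3 \left(\frac{H}{H} + \frac{H}{H}\right) = 6 - 3 \left(1 + 1\right) = 6 - 6 = 0$)
$\left(332294 + g{\left(w{\left(8,-8 \right)} \right)}\right) - 238059 = \left(332294 + 0\right) - 238059 = 332294 - 238059 = 94235$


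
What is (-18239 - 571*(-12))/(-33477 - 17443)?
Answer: 11387/50920 ≈ 0.22363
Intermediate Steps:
(-18239 - 571*(-12))/(-33477 - 17443) = (-18239 + 6852)/(-50920) = -11387*(-1/50920) = 11387/50920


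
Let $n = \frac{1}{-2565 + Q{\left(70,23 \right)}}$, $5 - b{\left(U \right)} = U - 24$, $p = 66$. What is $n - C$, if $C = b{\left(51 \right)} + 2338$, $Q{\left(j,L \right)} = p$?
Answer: $- \frac{5787685}{2499} \approx -2316.0$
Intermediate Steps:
$b{\left(U \right)} = 29 - U$ ($b{\left(U \right)} = 5 - \left(U - 24\right) = 5 - \left(-24 + U\right) = 29 - U$)
$Q{\left(j,L \right)} = 66$
$n = - \frac{1}{2499}$ ($n = \frac{1}{-2565 + 66} = \frac{1}{-2499} = - \frac{1}{2499} \approx -0.00040016$)
$C = 2316$ ($C = \left(29 - 51\right) + 2338 = -22 + 2338 = 2316$)
$n - C = - \frac{1}{2499} - 2316 = - \frac{5787685}{2499}$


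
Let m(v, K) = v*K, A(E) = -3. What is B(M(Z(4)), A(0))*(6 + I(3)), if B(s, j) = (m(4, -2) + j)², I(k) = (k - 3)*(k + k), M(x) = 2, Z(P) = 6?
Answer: 726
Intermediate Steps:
m(v, K) = K*v
I(k) = 2*k*(-3 + k) (I(k) = (-3 + k)*(2*k) = 2*k*(-3 + k))
B(s, j) = (-8 + j)² (B(s, j) = (-2*4 + j)² = (-8 + j)²)
B(M(Z(4)), A(0))*(6 + I(3)) = (-8 - 3)²*(6 + 2*3*(-3 + 3)) = (-11)²*(6 + 2*3*0) = 121*(6 + 0) = 121*6 = 726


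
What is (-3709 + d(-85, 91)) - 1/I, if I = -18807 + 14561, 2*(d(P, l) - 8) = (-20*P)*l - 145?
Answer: 156202910/2123 ≈ 73577.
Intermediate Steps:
d(P, l) = -129/2 - 10*P*l (d(P, l) = 8 + ((-20*P)*l - 145)/2 = 8 + (-20*P*l - 145)/2 = 8 + (-145 - 20*P*l)/2 = 8 + (-145/2 - 10*P*l) = -129/2 - 10*P*l)
I = -4246
(-3709 + d(-85, 91)) - 1/I = (-3709 + (-129/2 - 10*(-85)*91)) - 1/(-4246) = (-3709 + (-129/2 + 77350)) - 1*(-1/4246) = (-3709 + 154571/2) + 1/4246 = 147153/2 + 1/4246 = 156202910/2123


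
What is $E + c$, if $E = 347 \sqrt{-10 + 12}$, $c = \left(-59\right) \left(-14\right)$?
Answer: $826 + 347 \sqrt{2} \approx 1316.7$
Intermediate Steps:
$c = 826$
$E = 347 \sqrt{2} \approx 490.73$
$E + c = 347 \sqrt{2} + 826 = 826 + 347 \sqrt{2}$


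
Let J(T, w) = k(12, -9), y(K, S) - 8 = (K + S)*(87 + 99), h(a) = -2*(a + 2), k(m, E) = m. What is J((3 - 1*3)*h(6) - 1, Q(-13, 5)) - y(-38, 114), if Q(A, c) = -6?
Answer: -14132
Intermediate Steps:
h(a) = -4 - 2*a (h(a) = -2*(2 + a) = -4 - 2*a)
y(K, S) = 8 + 186*K + 186*S (y(K, S) = 8 + (K + S)*(87 + 99) = 8 + (K + S)*186 = 8 + (186*K + 186*S) = 8 + 186*K + 186*S)
J(T, w) = 12
J((3 - 1*3)*h(6) - 1, Q(-13, 5)) - y(-38, 114) = 12 - (8 + 186*(-38) + 186*114) = 12 - (8 - 7068 + 21204) = 12 - 1*14144 = 12 - 14144 = -14132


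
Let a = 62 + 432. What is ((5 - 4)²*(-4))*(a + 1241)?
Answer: -6940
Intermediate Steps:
a = 494
((5 - 4)²*(-4))*(a + 1241) = ((5 - 4)²*(-4))*(494 + 1241) = (1²*(-4))*1735 = (1*(-4))*1735 = -4*1735 = -6940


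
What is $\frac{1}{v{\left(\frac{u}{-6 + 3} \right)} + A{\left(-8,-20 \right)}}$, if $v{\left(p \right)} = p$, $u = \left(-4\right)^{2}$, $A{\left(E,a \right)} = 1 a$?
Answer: $- \frac{3}{76} \approx -0.039474$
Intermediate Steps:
$A{\left(E,a \right)} = a$
$u = 16$
$\frac{1}{v{\left(\frac{u}{-6 + 3} \right)} + A{\left(-8,-20 \right)}} = \frac{1}{\frac{16}{-6 + 3} - 20} = \frac{1}{\frac{16}{-3} - 20} = \frac{1}{16 \left(- \frac{1}{3}\right) - 20} = \frac{1}{- \frac{16}{3} - 20} = \frac{1}{- \frac{76}{3}} = - \frac{3}{76}$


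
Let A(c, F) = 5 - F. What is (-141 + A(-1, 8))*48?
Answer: -6912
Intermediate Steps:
(-141 + A(-1, 8))*48 = (-141 + (5 - 1*8))*48 = (-141 + (5 - 8))*48 = (-141 - 3)*48 = -144*48 = -6912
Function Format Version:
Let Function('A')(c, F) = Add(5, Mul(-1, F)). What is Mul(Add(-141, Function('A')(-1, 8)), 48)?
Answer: -6912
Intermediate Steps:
Mul(Add(-141, Function('A')(-1, 8)), 48) = Mul(Add(-141, Add(5, Mul(-1, 8))), 48) = Mul(Add(-141, Add(5, -8)), 48) = Mul(Add(-141, -3), 48) = Mul(-144, 48) = -6912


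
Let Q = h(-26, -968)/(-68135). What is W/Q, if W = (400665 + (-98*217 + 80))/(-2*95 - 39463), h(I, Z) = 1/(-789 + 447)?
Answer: -465404429970/2087 ≈ -2.2300e+8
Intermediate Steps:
h(I, Z) = -1/342 (h(I, Z) = 1/(-342) = -1/342)
Q = 1/23302170 (Q = -1/342/(-68135) = -1/342*(-1/68135) = 1/23302170 ≈ 4.2914e-8)
W = -379479/39653 (W = (400665 + (-21266 + 80))/(-190 - 39463) = (400665 - 21186)/(-39653) = 379479*(-1/39653) = -379479/39653 ≈ -9.5700)
W/Q = -379479/(39653*1/23302170) = -379479/39653*23302170 = -465404429970/2087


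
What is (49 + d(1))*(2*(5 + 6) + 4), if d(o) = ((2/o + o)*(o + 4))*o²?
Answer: 1664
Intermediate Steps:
d(o) = o²*(4 + o)*(o + 2/o) (d(o) = ((o + 2/o)*(4 + o))*o² = ((4 + o)*(o + 2/o))*o² = o²*(4 + o)*(o + 2/o))
(49 + d(1))*(2*(5 + 6) + 4) = (49 + 1*(8 + 1³ + 2*1 + 4*1²))*(2*(5 + 6) + 4) = (49 + 1*(8 + 1 + 2 + 4*1))*(2*11 + 4) = (49 + 1*(8 + 1 + 2 + 4))*(22 + 4) = (49 + 1*15)*26 = (49 + 15)*26 = 64*26 = 1664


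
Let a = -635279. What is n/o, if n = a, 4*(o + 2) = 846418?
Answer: -1270558/423205 ≈ -3.0022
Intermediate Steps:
o = 423205/2 (o = -2 + (1/4)*846418 = -2 + 423209/2 = 423205/2 ≈ 2.1160e+5)
n = -635279
n/o = -635279/423205/2 = -635279*2/423205 = -1270558/423205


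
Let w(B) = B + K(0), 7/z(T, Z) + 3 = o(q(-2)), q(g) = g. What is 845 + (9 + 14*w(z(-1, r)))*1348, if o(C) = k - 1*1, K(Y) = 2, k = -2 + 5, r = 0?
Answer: -81383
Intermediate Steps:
k = 3
o(C) = 2 (o(C) = 3 - 1*1 = 3 - 1 = 2)
z(T, Z) = -7 (z(T, Z) = 7/(-3 + 2) = 7/(-1) = 7*(-1) = -7)
w(B) = 2 + B (w(B) = B + 2 = 2 + B)
845 + (9 + 14*w(z(-1, r)))*1348 = 845 + (9 + 14*(2 - 7))*1348 = 845 + (9 + 14*(-5))*1348 = 845 + (9 - 70)*1348 = 845 - 61*1348 = 845 - 82228 = -81383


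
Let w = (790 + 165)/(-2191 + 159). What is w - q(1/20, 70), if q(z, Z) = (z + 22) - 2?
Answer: -208483/10160 ≈ -20.520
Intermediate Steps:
q(z, Z) = 20 + z (q(z, Z) = (22 + z) - 2 = 20 + z)
w = -955/2032 (w = 955/(-2032) = 955*(-1/2032) = -955/2032 ≈ -0.46998)
w - q(1/20, 70) = -955/2032 - (20 + 1/20) = -955/2032 - 1*401/20 = -955/2032 - 401/20 = -208483/10160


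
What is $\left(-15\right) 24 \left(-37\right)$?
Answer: $13320$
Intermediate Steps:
$\left(-15\right) 24 \left(-37\right) = \left(-360\right) \left(-37\right) = 13320$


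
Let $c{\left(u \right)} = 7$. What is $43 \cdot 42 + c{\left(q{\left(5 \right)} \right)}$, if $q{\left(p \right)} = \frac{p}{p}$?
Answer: $1813$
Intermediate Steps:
$q{\left(p \right)} = 1$
$43 \cdot 42 + c{\left(q{\left(5 \right)} \right)} = 43 \cdot 42 + 7 = 1806 + 7 = 1813$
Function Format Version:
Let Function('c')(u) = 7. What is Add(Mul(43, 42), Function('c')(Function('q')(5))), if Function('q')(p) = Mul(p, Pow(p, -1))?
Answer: 1813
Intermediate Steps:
Function('q')(p) = 1
Add(Mul(43, 42), Function('c')(Function('q')(5))) = Add(Mul(43, 42), 7) = Add(1806, 7) = 1813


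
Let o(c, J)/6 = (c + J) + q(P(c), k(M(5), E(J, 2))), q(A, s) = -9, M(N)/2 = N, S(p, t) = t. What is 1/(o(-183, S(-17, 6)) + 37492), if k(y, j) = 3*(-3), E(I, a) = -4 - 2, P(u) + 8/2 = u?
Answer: 1/36376 ≈ 2.7491e-5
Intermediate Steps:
P(u) = -4 + u
E(I, a) = -6
M(N) = 2*N
k(y, j) = -9
o(c, J) = -54 + 6*J + 6*c (o(c, J) = 6*((c + J) - 9) = 6*((J + c) - 9) = 6*(-9 + J + c) = -54 + 6*J + 6*c)
1/(o(-183, S(-17, 6)) + 37492) = 1/((-54 + 6*6 + 6*(-183)) + 37492) = 1/((-54 + 36 - 1098) + 37492) = 1/(-1116 + 37492) = 1/36376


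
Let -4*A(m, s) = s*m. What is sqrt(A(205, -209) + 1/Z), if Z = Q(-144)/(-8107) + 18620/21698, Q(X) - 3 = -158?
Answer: sqrt(8723955075472505)/902430 ≈ 103.50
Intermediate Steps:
A(m, s) = -m*s/4 (A(m, s) = -s*m/4 = -m*s/4)
Q(X) = -155 (Q(X) = 3 - 158 = -155)
Z = 4060935/4629097 (Z = -155/(-8107) + 18620/21698 = -155*(-1/8107) + 18620*(1/21698) = 155/8107 + 490/571 = 4060935/4629097 ≈ 0.87726)
sqrt(A(205, -209) + 1/Z) = sqrt(-1/4*205*(-209) + 1/(4060935/4629097)) = sqrt(42845/4 + 4629097/4060935) = sqrt(174009276463/16243740) = sqrt(8723955075472505)/902430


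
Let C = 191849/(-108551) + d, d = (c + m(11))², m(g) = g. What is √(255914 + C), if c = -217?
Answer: √3515532577557551/108551 ≈ 546.21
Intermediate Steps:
d = 42436 (d = (-217 + 11)² = (-206)² = 42436)
C = 4606278387/108551 (C = 191849/(-108551) + 42436 = 191849*(-1/108551) + 42436 = -191849/108551 + 42436 = 4606278387/108551 ≈ 42434.)
√(255914 + C) = √(255914 + 4606278387/108551) = √(32385999001/108551) = √3515532577557551/108551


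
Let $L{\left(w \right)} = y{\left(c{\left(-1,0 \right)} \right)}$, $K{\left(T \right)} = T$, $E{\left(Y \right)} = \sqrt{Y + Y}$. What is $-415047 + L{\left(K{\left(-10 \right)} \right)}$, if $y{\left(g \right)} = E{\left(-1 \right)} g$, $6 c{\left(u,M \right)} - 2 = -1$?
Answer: $-415047 + \frac{i \sqrt{2}}{6} \approx -4.1505 \cdot 10^{5} + 0.2357 i$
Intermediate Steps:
$E{\left(Y \right)} = \sqrt{2} \sqrt{Y}$ ($E{\left(Y \right)} = \sqrt{2 Y} = \sqrt{2} \sqrt{Y}$)
$c{\left(u,M \right)} = \frac{1}{6}$ ($c{\left(u,M \right)} = \frac{1}{3} + \frac{1}{6} \left(-1\right) = \frac{1}{3} - \frac{1}{6} = \frac{1}{6}$)
$y{\left(g \right)} = i g \sqrt{2}$ ($y{\left(g \right)} = \sqrt{2} \sqrt{-1} g = \sqrt{2} i g = i \sqrt{2} g = i g \sqrt{2}$)
$L{\left(w \right)} = \frac{i \sqrt{2}}{6}$ ($L{\left(w \right)} = i \frac{1}{6} \sqrt{2} = \frac{i \sqrt{2}}{6}$)
$-415047 + L{\left(K{\left(-10 \right)} \right)} = -415047 + \frac{i \sqrt{2}}{6}$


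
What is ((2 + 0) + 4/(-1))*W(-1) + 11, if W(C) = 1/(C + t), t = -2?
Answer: 35/3 ≈ 11.667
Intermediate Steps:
W(C) = 1/(-2 + C) (W(C) = 1/(C - 2) = 1/(-2 + C))
((2 + 0) + 4/(-1))*W(-1) + 11 = ((2 + 0) + 4/(-1))/(-2 - 1) + 11 = (2 + 4*(-1))/(-3) + 11 = (2 - 4)*(-⅓) + 11 = -2*(-⅓) + 11 = ⅔ + 11 = 35/3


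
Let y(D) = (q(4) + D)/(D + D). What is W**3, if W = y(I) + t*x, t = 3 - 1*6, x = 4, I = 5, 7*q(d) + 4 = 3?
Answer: -65450827/42875 ≈ -1526.6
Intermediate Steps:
q(d) = -1/7 (q(d) = -4/7 + (1/7)*3 = -4/7 + 3/7 = -1/7)
y(D) = (-1/7 + D)/(2*D) (y(D) = (-1/7 + D)/(D + D) = (-1/7 + D)/((2*D)) = (-1/7 + D)*(1/(2*D)) = (-1/7 + D)/(2*D))
t = -3 (t = 3 - 6 = -3)
W = -403/35 (W = (1/14)*(-1 + 7*5)/5 - 3*4 = (1/14)*(1/5)*(-1 + 35) - 12 = (1/14)*(1/5)*34 - 12 = 17/35 - 12 = -403/35 ≈ -11.514)
W**3 = (-403/35)**3 = -65450827/42875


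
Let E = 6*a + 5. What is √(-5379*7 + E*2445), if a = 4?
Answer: 2*√8313 ≈ 182.35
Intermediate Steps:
E = 29 (E = 6*4 + 5 = 24 + 5 = 29)
√(-5379*7 + E*2445) = √(-5379*7 + 29*2445) = √(-37653 + 70905) = √33252 = 2*√8313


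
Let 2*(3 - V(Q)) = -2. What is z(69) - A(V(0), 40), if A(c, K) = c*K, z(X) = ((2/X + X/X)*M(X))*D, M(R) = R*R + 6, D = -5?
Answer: -567775/23 ≈ -24686.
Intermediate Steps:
V(Q) = 4 (V(Q) = 3 - ½*(-2) = 3 + 1 = 4)
M(R) = 6 + R² (M(R) = R² + 6 = 6 + R²)
z(X) = -5*(1 + 2/X)*(6 + X²) (z(X) = ((2/X + X/X)*(6 + X²))*(-5) = ((2/X + 1)*(6 + X²))*(-5) = ((1 + 2/X)*(6 + X²))*(-5) = -5*(1 + 2/X)*(6 + X²))
A(c, K) = K*c
z(69) - A(V(0), 40) = -5*(2 + 69)*(6 + 69²)/69 - 40*4 = -5*1/69*71*(6 + 4761) - 1*160 = -5*1/69*71*4767 - 160 = -564095/23 - 160 = -567775/23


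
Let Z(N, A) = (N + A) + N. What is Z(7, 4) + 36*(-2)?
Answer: -54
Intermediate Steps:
Z(N, A) = A + 2*N (Z(N, A) = (A + N) + N = A + 2*N)
Z(7, 4) + 36*(-2) = (4 + 2*7) + 36*(-2) = (4 + 14) - 72 = 18 - 72 = -54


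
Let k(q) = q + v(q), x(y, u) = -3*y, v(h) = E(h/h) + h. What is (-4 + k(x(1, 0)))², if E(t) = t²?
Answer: 81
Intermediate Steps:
v(h) = 1 + h (v(h) = (h/h)² + h = 1² + h = 1 + h)
k(q) = 1 + 2*q (k(q) = q + (1 + q) = 1 + 2*q)
(-4 + k(x(1, 0)))² = (-4 + (1 + 2*(-3*1)))² = (-4 + (1 + 2*(-3)))² = (-4 + (1 - 6))² = (-4 - 5)² = (-9)² = 81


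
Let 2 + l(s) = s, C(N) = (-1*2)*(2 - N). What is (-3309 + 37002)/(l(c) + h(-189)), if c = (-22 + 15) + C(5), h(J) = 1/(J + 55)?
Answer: -4514862/403 ≈ -11203.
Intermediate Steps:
h(J) = 1/(55 + J)
C(N) = -4 + 2*N (C(N) = -2*(2 - N) = -4 + 2*N)
c = -1 (c = (-22 + 15) + (-4 + 2*5) = -7 + (-4 + 10) = -7 + 6 = -1)
l(s) = -2 + s
(-3309 + 37002)/(l(c) + h(-189)) = (-3309 + 37002)/((-2 - 1) + 1/(55 - 189)) = 33693/(-3 + 1/(-134)) = 33693/(-3 - 1/134) = 33693/(-403/134) = 33693*(-134/403) = -4514862/403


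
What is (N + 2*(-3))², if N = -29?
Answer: 1225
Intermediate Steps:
(N + 2*(-3))² = (-29 + 2*(-3))² = (-29 - 6)² = (-35)² = 1225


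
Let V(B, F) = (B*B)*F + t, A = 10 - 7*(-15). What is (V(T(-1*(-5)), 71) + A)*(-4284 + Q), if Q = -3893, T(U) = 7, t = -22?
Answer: -29208244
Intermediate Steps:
A = 115 (A = 10 + 105 = 115)
V(B, F) = -22 + F*B**2 (V(B, F) = (B*B)*F - 22 = B**2*F - 22 = F*B**2 - 22 = -22 + F*B**2)
(V(T(-1*(-5)), 71) + A)*(-4284 + Q) = ((-22 + 71*7**2) + 115)*(-4284 - 3893) = ((-22 + 71*49) + 115)*(-8177) = ((-22 + 3479) + 115)*(-8177) = (3457 + 115)*(-8177) = 3572*(-8177) = -29208244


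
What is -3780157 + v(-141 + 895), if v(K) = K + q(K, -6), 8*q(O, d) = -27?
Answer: -30235251/8 ≈ -3.7794e+6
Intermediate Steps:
q(O, d) = -27/8 (q(O, d) = (1/8)*(-27) = -27/8)
v(K) = -27/8 + K (v(K) = K - 27/8 = -27/8 + K)
-3780157 + v(-141 + 895) = -3780157 + (-27/8 + (-141 + 895)) = -3780157 + (-27/8 + 754) = -3780157 + 6005/8 = -30235251/8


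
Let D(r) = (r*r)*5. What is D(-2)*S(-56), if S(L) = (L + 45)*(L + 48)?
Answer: 1760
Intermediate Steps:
S(L) = (45 + L)*(48 + L)
D(r) = 5*r² (D(r) = r²*5 = 5*r²)
D(-2)*S(-56) = (5*(-2)²)*(2160 + (-56)² + 93*(-56)) = (5*4)*(2160 + 3136 - 5208) = 20*88 = 1760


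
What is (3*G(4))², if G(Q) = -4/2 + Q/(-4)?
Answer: 81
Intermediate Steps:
G(Q) = -2 - Q/4 (G(Q) = -4*½ + Q*(-¼) = -2 - Q/4)
(3*G(4))² = (3*(-2 - ¼*4))² = (3*(-2 - 1))² = (3*(-3))² = (-9)² = 81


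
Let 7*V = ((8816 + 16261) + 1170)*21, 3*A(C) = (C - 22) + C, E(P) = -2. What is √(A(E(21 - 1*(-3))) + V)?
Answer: √708591/3 ≈ 280.59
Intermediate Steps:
A(C) = -22/3 + 2*C/3 (A(C) = ((C - 22) + C)/3 = ((-22 + C) + C)/3 = (-22 + 2*C)/3 = -22/3 + 2*C/3)
V = 78741 (V = (((8816 + 16261) + 1170)*21)/7 = ((25077 + 1170)*21)/7 = (26247*21)/7 = (⅐)*551187 = 78741)
√(A(E(21 - 1*(-3))) + V) = √((-22/3 + (⅔)*(-2)) + 78741) = √((-22/3 - 4/3) + 78741) = √(-26/3 + 78741) = √(236197/3) = √708591/3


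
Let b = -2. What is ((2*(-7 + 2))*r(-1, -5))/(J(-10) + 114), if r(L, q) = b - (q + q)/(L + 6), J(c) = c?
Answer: 0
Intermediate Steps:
r(L, q) = -2 - 2*q/(6 + L) (r(L, q) = -2 - (q + q)/(L + 6) = -2 - 2*q/(6 + L))
((2*(-7 + 2))*r(-1, -5))/(J(-10) + 114) = ((2*(-7 + 2))*(2*(-6 - 1*(-1) - 1*(-5))/(6 - 1)))/(-10 + 114) = ((2*(-5))*(2*(-6 + 1 + 5)/5))/104 = -20*0/5*(1/104) = -10*0*(1/104) = 0*(1/104) = 0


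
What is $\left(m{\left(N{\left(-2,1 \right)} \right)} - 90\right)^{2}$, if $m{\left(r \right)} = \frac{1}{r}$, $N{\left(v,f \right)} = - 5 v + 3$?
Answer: $\frac{1366561}{169} \approx 8086.2$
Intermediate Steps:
$N{\left(v,f \right)} = 3 - 5 v$
$\left(m{\left(N{\left(-2,1 \right)} \right)} - 90\right)^{2} = \left(\frac{1}{3 - -10} - 90\right)^{2} = \left(\frac{1}{3 + 10} - 90\right)^{2} = \left(\frac{1}{13} - 90\right)^{2} = \left(- \frac{1169}{13}\right)^{2} = \frac{1366561}{169}$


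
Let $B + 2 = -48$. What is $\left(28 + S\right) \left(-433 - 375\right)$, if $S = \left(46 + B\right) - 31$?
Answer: $5656$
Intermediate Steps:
$B = -50$ ($B = -2 - 48 = -50$)
$S = -35$ ($S = \left(46 - 50\right) - 31 = -4 - 31 = -35$)
$\left(28 + S\right) \left(-433 - 375\right) = \left(28 - 35\right) \left(-433 - 375\right) = \left(-7\right) \left(-808\right) = 5656$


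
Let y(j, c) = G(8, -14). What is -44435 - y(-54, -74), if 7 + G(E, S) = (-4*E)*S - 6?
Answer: -44870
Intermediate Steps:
G(E, S) = -13 - 4*E*S (G(E, S) = -7 + ((-4*E)*S - 6) = -7 + (-4*E*S - 6) = -7 + (-6 - 4*E*S) = -13 - 4*E*S)
y(j, c) = 435 (y(j, c) = -13 - 4*8*(-14) = -13 + 448 = 435)
-44435 - y(-54, -74) = -44435 - 1*435 = -44435 - 435 = -44870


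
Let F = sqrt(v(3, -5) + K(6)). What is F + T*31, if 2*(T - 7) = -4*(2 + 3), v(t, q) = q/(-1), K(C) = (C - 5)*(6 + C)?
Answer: -93 + sqrt(17) ≈ -88.877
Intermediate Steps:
K(C) = (-5 + C)*(6 + C)
v(t, q) = -q (v(t, q) = q*(-1) = -q)
F = sqrt(17) (F = sqrt(-1*(-5) + (-30 + 6 + 6**2)) = sqrt(5 + (-30 + 6 + 36)) = sqrt(5 + 12) = sqrt(17) ≈ 4.1231)
T = -3 (T = 7 + (-4*(2 + 3))/2 = 7 + (-4*5)/2 = 7 + (1/2)*(-20) = 7 - 10 = -3)
F + T*31 = sqrt(17) - 3*31 = sqrt(17) - 93 = -93 + sqrt(17)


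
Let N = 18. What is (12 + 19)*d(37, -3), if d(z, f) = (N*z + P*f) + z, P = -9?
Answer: 22630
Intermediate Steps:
d(z, f) = -9*f + 19*z (d(z, f) = (18*z - 9*f) + z = (-9*f + 18*z) + z = -9*f + 19*z)
(12 + 19)*d(37, -3) = (12 + 19)*(-9*(-3) + 19*37) = 31*(27 + 703) = 31*730 = 22630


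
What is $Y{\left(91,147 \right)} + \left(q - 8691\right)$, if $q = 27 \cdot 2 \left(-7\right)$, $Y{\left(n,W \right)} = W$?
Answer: $-8922$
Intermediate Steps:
$q = -378$ ($q = 54 \left(-7\right) = -378$)
$Y{\left(91,147 \right)} + \left(q - 8691\right) = 147 - 9069 = -8922$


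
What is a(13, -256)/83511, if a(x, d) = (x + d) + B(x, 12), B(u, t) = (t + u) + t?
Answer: -206/83511 ≈ -0.0024667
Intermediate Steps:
B(u, t) = u + 2*t
a(x, d) = 24 + d + 2*x (a(x, d) = (x + d) + (x + 2*12) = (d + x) + (x + 24) = (d + x) + (24 + x) = 24 + d + 2*x)
a(13, -256)/83511 = (24 - 256 + 2*13)/83511 = (24 - 256 + 26)*(1/83511) = -206*1/83511 = -206/83511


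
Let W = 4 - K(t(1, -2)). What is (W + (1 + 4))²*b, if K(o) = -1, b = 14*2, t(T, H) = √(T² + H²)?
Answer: 2800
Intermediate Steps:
t(T, H) = √(H² + T²)
b = 28
W = 5 (W = 4 - 1*(-1) = 4 + 1 = 5)
(W + (1 + 4))²*b = (5 + (1 + 4))²*28 = (5 + 5)²*28 = 10²*28 = 100*28 = 2800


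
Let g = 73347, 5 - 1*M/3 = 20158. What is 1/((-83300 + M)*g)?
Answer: -1/10544291373 ≈ -9.4838e-11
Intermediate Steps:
M = -60459 (M = 15 - 3*20158 = 15 - 60474 = -60459)
1/((-83300 + M)*g) = 1/(-83300 - 60459*73347) = (1/73347)/(-143759) = -1/143759*1/73347 = -1/10544291373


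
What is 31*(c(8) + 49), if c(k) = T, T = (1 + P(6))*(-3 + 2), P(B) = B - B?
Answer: 1488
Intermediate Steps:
P(B) = 0
T = -1 (T = (1 + 0)*(-3 + 2) = 1*(-1) = -1)
c(k) = -1
31*(c(8) + 49) = 31*(-1 + 49) = 31*48 = 1488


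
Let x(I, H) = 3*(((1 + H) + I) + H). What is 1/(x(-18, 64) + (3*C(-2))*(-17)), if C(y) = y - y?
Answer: 1/333 ≈ 0.0030030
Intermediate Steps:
C(y) = 0
x(I, H) = 3 + 3*I + 6*H (x(I, H) = 3*((1 + H + I) + H) = 3*(1 + I + 2*H) = 3 + 3*I + 6*H)
1/(x(-18, 64) + (3*C(-2))*(-17)) = 1/((3 + 3*(-18) + 6*64) + (3*0)*(-17)) = 1/((3 - 54 + 384) + 0*(-17)) = 1/(333 + 0) = 1/333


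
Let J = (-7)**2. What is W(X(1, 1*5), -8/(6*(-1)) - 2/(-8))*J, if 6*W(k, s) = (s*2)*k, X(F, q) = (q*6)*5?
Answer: 23275/6 ≈ 3879.2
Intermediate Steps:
X(F, q) = 30*q (X(F, q) = (6*q)*5 = 30*q)
W(k, s) = k*s/3 (W(k, s) = ((s*2)*k)/6 = ((2*s)*k)/6 = (2*k*s)/6 = k*s/3)
J = 49
W(X(1, 1*5), -8/(6*(-1)) - 2/(-8))*J = ((30*(1*5))*(-8/(6*(-1)) - 2/(-8))/3)*49 = ((30*5)*(-8/(-6) - 2*(-1/8))/3)*49 = ((1/3)*150*(-8*(-1/6) + 1/4))*49 = ((1/3)*150*(4/3 + 1/4))*49 = ((1/3)*150*(19/12))*49 = (475/6)*49 = 23275/6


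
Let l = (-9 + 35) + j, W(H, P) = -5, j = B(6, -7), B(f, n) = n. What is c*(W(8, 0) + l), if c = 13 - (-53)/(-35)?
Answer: 804/5 ≈ 160.80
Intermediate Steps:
j = -7
l = 19 (l = (-9 + 35) - 7 = 26 - 7 = 19)
c = 402/35 (c = 13 - (-53)*(-1)/35 = 13 - 1*53/35 = 13 - 53/35 = 402/35 ≈ 11.486)
c*(W(8, 0) + l) = 402*(-5 + 19)/35 = (402/35)*14 = 804/5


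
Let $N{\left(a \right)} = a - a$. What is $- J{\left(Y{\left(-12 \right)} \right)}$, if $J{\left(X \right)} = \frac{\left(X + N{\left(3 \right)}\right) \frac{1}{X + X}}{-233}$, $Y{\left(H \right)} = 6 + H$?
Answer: $\frac{1}{466} \approx 0.0021459$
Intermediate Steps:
$N{\left(a \right)} = 0$
$J{\left(X \right)} = - \frac{1}{466}$ ($J{\left(X \right)} = \frac{\left(X + 0\right) \frac{1}{X + X}}{-233} = \frac{X}{2 X} \left(- \frac{1}{233}\right) = X \frac{1}{2 X} \left(- \frac{1}{233}\right) = \frac{1}{2} \left(- \frac{1}{233}\right) = - \frac{1}{466}$)
$- J{\left(Y{\left(-12 \right)} \right)} = \left(-1\right) \left(- \frac{1}{466}\right) = \frac{1}{466}$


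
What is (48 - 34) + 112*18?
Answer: 2030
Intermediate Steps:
(48 - 34) + 112*18 = 14 + 2016 = 2030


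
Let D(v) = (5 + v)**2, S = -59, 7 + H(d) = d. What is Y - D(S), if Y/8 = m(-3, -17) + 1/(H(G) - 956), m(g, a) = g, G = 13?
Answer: -1396504/475 ≈ -2940.0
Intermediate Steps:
H(d) = -7 + d
Y = -11404/475 (Y = 8*(-3 + 1/((-7 + 13) - 956)) = 8*(-3 + 1/(6 - 956)) = 8*(-3 + 1/(-950)) = 8*(-3 - 1/950) = 8*(-2851/950) = -11404/475 ≈ -24.008)
Y - D(S) = -11404/475 - (5 - 59)**2 = -11404/475 - 1*(-54)**2 = -11404/475 - 1*2916 = -11404/475 - 2916 = -1396504/475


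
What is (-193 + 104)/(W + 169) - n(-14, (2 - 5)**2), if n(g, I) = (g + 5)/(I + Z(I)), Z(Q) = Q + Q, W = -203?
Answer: 301/102 ≈ 2.9510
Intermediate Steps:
Z(Q) = 2*Q
n(g, I) = (5 + g)/(3*I) (n(g, I) = (g + 5)/(I + 2*I) = (5 + g)/((3*I)) = (5 + g)*(1/(3*I)) = (5 + g)/(3*I))
(-193 + 104)/(W + 169) - n(-14, (2 - 5)**2) = (-193 + 104)/(-203 + 169) - (5 - 14)/(3*((2 - 5)**2)) = -89/(-34) - (-9)/(3*((-3)**2)) = -89*(-1/34) - (-9)/(3*9) = 89/34 - (-9)/(3*9) = 89/34 - 1*(-1/3) = 89/34 + 1/3 = 301/102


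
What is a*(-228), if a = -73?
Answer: 16644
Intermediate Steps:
a*(-228) = -73*(-228) = 16644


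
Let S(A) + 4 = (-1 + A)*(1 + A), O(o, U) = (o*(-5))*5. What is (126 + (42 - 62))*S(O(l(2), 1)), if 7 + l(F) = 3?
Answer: 1059470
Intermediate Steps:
l(F) = -4 (l(F) = -7 + 3 = -4)
O(o, U) = -25*o (O(o, U) = -5*o*5 = -25*o)
S(A) = -4 + (1 + A)*(-1 + A) (S(A) = -4 + (-1 + A)*(1 + A) = -4 + (1 + A)*(-1 + A))
(126 + (42 - 62))*S(O(l(2), 1)) = (126 + (42 - 62))*(-5 + (-25*(-4))²) = (126 - 20)*(-5 + 100²) = 106*(-5 + 10000) = 106*9995 = 1059470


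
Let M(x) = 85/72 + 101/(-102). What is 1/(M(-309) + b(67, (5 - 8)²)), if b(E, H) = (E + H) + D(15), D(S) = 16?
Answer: 1224/112841 ≈ 0.010847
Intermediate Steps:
b(E, H) = 16 + E + H (b(E, H) = (E + H) + 16 = 16 + E + H)
M(x) = 233/1224 (M(x) = 85*(1/72) + 101*(-1/102) = 85/72 - 101/102 = 233/1224)
1/(M(-309) + b(67, (5 - 8)²)) = 1/(233/1224 + (16 + 67 + (5 - 8)²)) = 1/(233/1224 + (16 + 67 + (-3)²)) = 1/(233/1224 + (16 + 67 + 9)) = 1/(233/1224 + 92) = 1/(112841/1224) = 1224/112841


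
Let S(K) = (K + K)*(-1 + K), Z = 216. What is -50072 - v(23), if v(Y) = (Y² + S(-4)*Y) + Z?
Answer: -51737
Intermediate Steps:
S(K) = 2*K*(-1 + K) (S(K) = (2*K)*(-1 + K) = 2*K*(-1 + K))
v(Y) = 216 + Y² + 40*Y (v(Y) = (Y² + (2*(-4)*(-1 - 4))*Y) + 216 = (Y² + (2*(-4)*(-5))*Y) + 216 = (Y² + 40*Y) + 216 = 216 + Y² + 40*Y)
-50072 - v(23) = -50072 - (216 + 23² + 40*23) = -50072 - (216 + 529 + 920) = -50072 - 1*1665 = -50072 - 1665 = -51737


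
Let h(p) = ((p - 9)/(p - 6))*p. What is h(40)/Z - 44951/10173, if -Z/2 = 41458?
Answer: -15841994558/3584893989 ≈ -4.4191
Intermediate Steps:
Z = -82916 (Z = -2*41458 = -82916)
h(p) = p*(-9 + p)/(-6 + p) (h(p) = ((-9 + p)/(-6 + p))*p = p*(-9 + p)/(-6 + p))
h(40)/Z - 44951/10173 = (40*(-9 + 40)/(-6 + 40))/(-82916) - 44951/10173 = (40*31/34)*(-1/82916) - 44951*1/10173 = (40*(1/34)*31)*(-1/82916) - 44951/10173 = (620/17)*(-1/82916) - 44951/10173 = -155/352393 - 44951/10173 = -15841994558/3584893989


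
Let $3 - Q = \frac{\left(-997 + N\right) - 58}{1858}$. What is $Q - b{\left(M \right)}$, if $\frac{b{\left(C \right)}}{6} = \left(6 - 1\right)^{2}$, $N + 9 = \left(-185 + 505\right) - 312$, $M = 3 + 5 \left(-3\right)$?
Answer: $- \frac{136035}{929} \approx -146.43$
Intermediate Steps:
$M = -12$ ($M = 3 - 15 = -12$)
$N = -1$ ($N = -9 + \left(\left(-185 + 505\right) - 312\right) = -9 + \left(320 - 312\right) = -9 + 8 = -1$)
$b{\left(C \right)} = 150$ ($b{\left(C \right)} = 6 \left(6 - 1\right)^{2} = 6 \cdot 5^{2} = 6 \cdot 25 = 150$)
$Q = \frac{3315}{929}$ ($Q = 3 - \frac{\left(-997 - 1\right) - 58}{1858} = 3 - \left(-998 - 58\right) \frac{1}{1858} = 3 - \left(-1056\right) \frac{1}{1858} = 3 - - \frac{528}{929} = 3 + \frac{528}{929} = \frac{3315}{929} \approx 3.5684$)
$Q - b{\left(M \right)} = \frac{3315}{929} - 150 = - \frac{136035}{929}$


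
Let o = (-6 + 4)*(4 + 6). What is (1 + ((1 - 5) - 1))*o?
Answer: 80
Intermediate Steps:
o = -20 (o = -2*10 = -20)
(1 + ((1 - 5) - 1))*o = (1 + ((1 - 5) - 1))*(-20) = (1 + (-4 - 1))*(-20) = (1 - 5)*(-20) = -4*(-20) = 80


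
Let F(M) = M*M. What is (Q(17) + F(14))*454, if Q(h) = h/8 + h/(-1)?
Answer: 328923/4 ≈ 82231.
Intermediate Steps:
F(M) = M²
Q(h) = -7*h/8 (Q(h) = h*(⅛) + h*(-1) = h/8 - h = -7*h/8)
(Q(17) + F(14))*454 = (-7/8*17 + 14²)*454 = (-119/8 + 196)*454 = (1449/8)*454 = 328923/4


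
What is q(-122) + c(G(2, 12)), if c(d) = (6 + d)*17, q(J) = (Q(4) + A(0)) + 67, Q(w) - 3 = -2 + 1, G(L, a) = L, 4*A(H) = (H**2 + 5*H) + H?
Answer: 205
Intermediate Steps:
A(H) = H**2/4 + 3*H/2 (A(H) = ((H**2 + 5*H) + H)/4 = (H**2 + 6*H)/4 = H**2/4 + 3*H/2)
Q(w) = 2 (Q(w) = 3 + (-2 + 1) = 3 - 1 = 2)
q(J) = 69 (q(J) = (2 + (1/4)*0*(6 + 0)) + 67 = (2 + (1/4)*0*6) + 67 = (2 + 0) + 67 = 2 + 67 = 69)
c(d) = 102 + 17*d
q(-122) + c(G(2, 12)) = 69 + (102 + 17*2) = 69 + (102 + 34) = 69 + 136 = 205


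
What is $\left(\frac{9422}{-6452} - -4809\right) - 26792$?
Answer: $- \frac{70921869}{3226} \approx -21984.0$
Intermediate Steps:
$\left(\frac{9422}{-6452} - -4809\right) - 26792 = \left(9422 \left(- \frac{1}{6452}\right) + 4809\right) - 26792 = \left(- \frac{4711}{3226} + 4809\right) - 26792 = \frac{15509123}{3226} - 26792 = - \frac{70921869}{3226}$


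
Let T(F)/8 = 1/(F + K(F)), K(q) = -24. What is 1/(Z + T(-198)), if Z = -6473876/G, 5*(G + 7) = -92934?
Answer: 10319559/3592629304 ≈ 0.0028724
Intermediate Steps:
G = -92969/5 (G = -7 + (1/5)*(-92934) = -7 - 92934/5 = -92969/5 ≈ -18594.)
T(F) = 8/(-24 + F) (T(F) = 8/(F - 24) = 8/(-24 + F))
Z = 32369380/92969 (Z = -6473876/(-92969/5) = -6473876*(-5/92969) = 32369380/92969 ≈ 348.17)
1/(Z + T(-198)) = 1/(32369380/92969 + 8/(-24 - 198)) = 1/(32369380/92969 + 8/(-222)) = 1/(32369380/92969 + 8*(-1/222)) = 1/(32369380/92969 - 4/111) = 1/(3592629304/10319559) = 10319559/3592629304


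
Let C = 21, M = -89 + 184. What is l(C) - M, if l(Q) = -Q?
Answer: -116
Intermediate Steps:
M = 95
l(C) - M = -1*21 - 1*95 = -21 - 95 = -116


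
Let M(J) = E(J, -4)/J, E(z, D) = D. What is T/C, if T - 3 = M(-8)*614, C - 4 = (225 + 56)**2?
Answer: 62/15793 ≈ 0.0039258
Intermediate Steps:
M(J) = -4/J
C = 78965 (C = 4 + (225 + 56)**2 = 4 + 281**2 = 4 + 78961 = 78965)
T = 310 (T = 3 - 4/(-8)*614 = 3 - 4*(-1/8)*614 = 3 + (1/2)*614 = 3 + 307 = 310)
T/C = 310/78965 = 310*(1/78965) = 62/15793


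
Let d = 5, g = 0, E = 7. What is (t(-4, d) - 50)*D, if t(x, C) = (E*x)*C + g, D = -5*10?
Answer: 9500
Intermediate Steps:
D = -50
t(x, C) = 7*C*x (t(x, C) = (7*x)*C + 0 = 7*C*x + 0 = 7*C*x)
(t(-4, d) - 50)*D = (7*5*(-4) - 50)*(-50) = (-140 - 50)*(-50) = -190*(-50) = 9500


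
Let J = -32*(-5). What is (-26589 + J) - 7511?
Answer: -33940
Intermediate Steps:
J = 160 (J = -4*8*(-5) = -32*(-5) = 160)
(-26589 + J) - 7511 = (-26589 + 160) - 7511 = -26429 - 7511 = -33940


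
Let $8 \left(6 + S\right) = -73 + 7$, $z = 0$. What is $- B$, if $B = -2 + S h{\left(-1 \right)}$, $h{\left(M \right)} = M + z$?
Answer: $- \frac{49}{4} \approx -12.25$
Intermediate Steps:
$S = - \frac{57}{4}$ ($S = -6 + \frac{-73 + 7}{8} = -6 + \frac{1}{8} \left(-66\right) = -6 - \frac{33}{4} = - \frac{57}{4} \approx -14.25$)
$h{\left(M \right)} = M$ ($h{\left(M \right)} = M + 0 = M$)
$B = \frac{49}{4}$ ($B = -2 - - \frac{57}{4} = -2 + \frac{57}{4} = \frac{49}{4} \approx 12.25$)
$- B = \left(-1\right) \frac{49}{4} = - \frac{49}{4}$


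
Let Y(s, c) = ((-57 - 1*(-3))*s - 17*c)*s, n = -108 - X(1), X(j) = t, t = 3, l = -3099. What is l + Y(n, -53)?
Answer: -768444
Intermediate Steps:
X(j) = 3
n = -111 (n = -108 - 1*3 = -108 - 3 = -111)
Y(s, c) = s*(-54*s - 17*c) (Y(s, c) = ((-57 + 3)*s - 17*c)*s = (-54*s - 17*c)*s = s*(-54*s - 17*c))
l + Y(n, -53) = -3099 - 1*(-111)*(17*(-53) + 54*(-111)) = -3099 - 1*(-111)*(-901 - 5994) = -3099 - 1*(-111)*(-6895) = -3099 - 765345 = -768444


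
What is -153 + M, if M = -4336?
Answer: -4489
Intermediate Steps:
-153 + M = -153 - 4336 = -4489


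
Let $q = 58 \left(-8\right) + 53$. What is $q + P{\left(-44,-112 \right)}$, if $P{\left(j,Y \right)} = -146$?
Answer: $-557$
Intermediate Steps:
$q = -411$ ($q = -464 + 53 = -411$)
$q + P{\left(-44,-112 \right)} = -411 - 146 = -557$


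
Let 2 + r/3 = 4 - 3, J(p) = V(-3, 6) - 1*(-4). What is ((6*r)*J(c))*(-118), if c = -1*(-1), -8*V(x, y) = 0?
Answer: 8496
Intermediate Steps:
V(x, y) = 0 (V(x, y) = -1/8*0 = 0)
c = 1
J(p) = 4 (J(p) = 0 - 1*(-4) = 0 + 4 = 4)
r = -3 (r = -6 + 3*(4 - 3) = -6 + 3*1 = -6 + 3 = -3)
((6*r)*J(c))*(-118) = ((6*(-3))*4)*(-118) = -18*4*(-118) = -72*(-118) = 8496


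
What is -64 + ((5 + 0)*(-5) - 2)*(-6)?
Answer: 98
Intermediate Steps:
-64 + ((5 + 0)*(-5) - 2)*(-6) = -64 + (5*(-5) - 2)*(-6) = -64 + (-25 - 2)*(-6) = -64 - 27*(-6) = -64 + 162 = 98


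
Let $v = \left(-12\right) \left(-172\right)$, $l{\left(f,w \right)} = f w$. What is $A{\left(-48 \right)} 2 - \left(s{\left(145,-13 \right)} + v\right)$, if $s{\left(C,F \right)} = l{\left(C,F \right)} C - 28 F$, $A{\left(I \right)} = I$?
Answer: $270801$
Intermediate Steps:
$v = 2064$
$s{\left(C,F \right)} = - 28 F + F C^{2}$ ($s{\left(C,F \right)} = C F C - 28 F = F C^{2} - 28 F = - 28 F + F C^{2}$)
$A{\left(-48 \right)} 2 - \left(s{\left(145,-13 \right)} + v\right) = \left(-48\right) 2 - \left(- 13 \left(-28 + 145^{2}\right) + 2064\right) = -96 - \left(- 13 \left(-28 + 21025\right) + 2064\right) = -96 - \left(\left(-13\right) 20997 + 2064\right) = -96 - \left(-272961 + 2064\right) = -96 - -270897 = -96 + 270897 = 270801$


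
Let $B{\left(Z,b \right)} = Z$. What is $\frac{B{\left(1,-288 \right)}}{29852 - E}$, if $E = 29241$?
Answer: $\frac{1}{611} \approx 0.0016367$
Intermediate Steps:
$\frac{B{\left(1,-288 \right)}}{29852 - E} = 1 \frac{1}{29852 - 29241} = 1 \cdot \frac{1}{611} = \frac{1}{611}$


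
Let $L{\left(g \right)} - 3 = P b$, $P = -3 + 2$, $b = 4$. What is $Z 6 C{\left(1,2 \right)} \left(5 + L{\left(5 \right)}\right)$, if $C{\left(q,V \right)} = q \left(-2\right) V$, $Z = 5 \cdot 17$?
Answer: $-8160$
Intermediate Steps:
$Z = 85$
$C{\left(q,V \right)} = - 2 V q$ ($C{\left(q,V \right)} = - 2 q V = - 2 V q$)
$P = -1$
$L{\left(g \right)} = -1$ ($L{\left(g \right)} = 3 - 4 = -1$)
$Z 6 C{\left(1,2 \right)} \left(5 + L{\left(5 \right)}\right) = 85 \cdot 6 \left(-2\right) 2 \cdot 1 \left(5 - 1\right) = 510 \left(\left(-4\right) 4\right) = 510 \left(-16\right) = -8160$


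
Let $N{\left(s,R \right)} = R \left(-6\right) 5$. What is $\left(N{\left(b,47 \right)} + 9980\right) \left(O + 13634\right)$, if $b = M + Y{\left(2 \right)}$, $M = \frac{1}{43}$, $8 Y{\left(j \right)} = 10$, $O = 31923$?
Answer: $390423490$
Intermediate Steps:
$Y{\left(j \right)} = \frac{5}{4}$ ($Y{\left(j \right)} = \frac{1}{8} \cdot 10 = \frac{5}{4}$)
$M = \frac{1}{43} \approx 0.023256$
$b = \frac{219}{172}$ ($b = \frac{1}{43} + \frac{5}{4} = \frac{219}{172} \approx 1.2733$)
$N{\left(s,R \right)} = - 30 R$ ($N{\left(s,R \right)} = - 6 R 5 = - 30 R$)
$\left(N{\left(b,47 \right)} + 9980\right) \left(O + 13634\right) = \left(\left(-30\right) 47 + 9980\right) \left(31923 + 13634\right) = \left(-1410 + 9980\right) 45557 = 8570 \cdot 45557 = 390423490$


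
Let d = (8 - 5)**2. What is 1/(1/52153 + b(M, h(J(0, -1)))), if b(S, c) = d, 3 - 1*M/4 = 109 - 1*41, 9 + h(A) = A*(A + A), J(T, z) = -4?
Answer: 52153/469378 ≈ 0.11111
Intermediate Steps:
h(A) = -9 + 2*A**2 (h(A) = -9 + A*(A + A) = -9 + A*(2*A) = -9 + 2*A**2)
M = -260 (M = 12 - 4*(109 - 1*41) = 12 - 4*(109 - 41) = 12 - 4*68 = 12 - 272 = -260)
d = 9 (d = 3**2 = 9)
b(S, c) = 9
1/(1/52153 + b(M, h(J(0, -1)))) = 1/(1/52153 + 9) = 1/(469378/52153) = 52153/469378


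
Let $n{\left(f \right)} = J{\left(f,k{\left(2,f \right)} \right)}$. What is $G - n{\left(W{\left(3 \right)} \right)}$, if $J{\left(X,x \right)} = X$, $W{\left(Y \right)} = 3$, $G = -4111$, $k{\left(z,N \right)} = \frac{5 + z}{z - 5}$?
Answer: $-4114$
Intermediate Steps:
$k{\left(z,N \right)} = \frac{5 + z}{-5 + z}$
$n{\left(f \right)} = f$
$G - n{\left(W{\left(3 \right)} \right)} = -4111 - 3 = -4114$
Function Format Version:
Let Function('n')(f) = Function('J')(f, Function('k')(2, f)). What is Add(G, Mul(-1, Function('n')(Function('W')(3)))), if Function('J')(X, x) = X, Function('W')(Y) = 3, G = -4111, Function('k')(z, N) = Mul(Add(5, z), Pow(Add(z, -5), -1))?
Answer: -4114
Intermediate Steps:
Function('k')(z, N) = Mul(Pow(Add(-5, z), -1), Add(5, z)) (Function('k')(z, N) = Mul(Add(5, z), Pow(Add(-5, z), -1)) = Mul(Pow(Add(-5, z), -1), Add(5, z)))
Function('n')(f) = f
Add(G, Mul(-1, Function('n')(Function('W')(3)))) = Add(-4111, Mul(-1, 3)) = Add(-4111, -3) = -4114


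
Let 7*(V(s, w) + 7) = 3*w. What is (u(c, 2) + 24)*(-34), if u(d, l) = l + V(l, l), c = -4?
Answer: -4726/7 ≈ -675.14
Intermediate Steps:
V(s, w) = -7 + 3*w/7 (V(s, w) = -7 + (3*w)/7 = -7 + 3*w/7)
u(d, l) = -7 + 10*l/7 (u(d, l) = l + (-7 + 3*l/7) = -7 + 10*l/7)
(u(c, 2) + 24)*(-34) = ((-7 + (10/7)*2) + 24)*(-34) = ((-7 + 20/7) + 24)*(-34) = (-29/7 + 24)*(-34) = (139/7)*(-34) = -4726/7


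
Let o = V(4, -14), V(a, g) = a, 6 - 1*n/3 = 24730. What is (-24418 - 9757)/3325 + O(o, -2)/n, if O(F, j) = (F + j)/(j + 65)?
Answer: -456269077/44391942 ≈ -10.278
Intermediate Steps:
n = -74172 (n = 18 - 3*24730 = 18 - 74190 = -74172)
o = 4
O(F, j) = (F + j)/(65 + j)
(-24418 - 9757)/3325 + O(o, -2)/n = (-24418 - 9757)/3325 + ((4 - 2)/(65 - 2))/(-74172) = -34175*1/3325 + (2/63)*(-1/74172) = -1367/133 + ((1/63)*2)*(-1/74172) = -1367/133 + (2/63)*(-1/74172) = -1367/133 - 1/2336418 = -456269077/44391942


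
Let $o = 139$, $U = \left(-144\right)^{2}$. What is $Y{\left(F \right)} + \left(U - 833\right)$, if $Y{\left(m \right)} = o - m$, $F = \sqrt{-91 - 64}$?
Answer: $20042 - i \sqrt{155} \approx 20042.0 - 12.45 i$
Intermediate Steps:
$U = 20736$
$F = i \sqrt{155}$ ($F = \sqrt{-155} = i \sqrt{155} \approx 12.45 i$)
$Y{\left(m \right)} = 139 - m$
$Y{\left(F \right)} + \left(U - 833\right) = \left(139 - i \sqrt{155}\right) + \left(20736 - 833\right) = \left(139 - i \sqrt{155}\right) + 19903 = 20042 - i \sqrt{155}$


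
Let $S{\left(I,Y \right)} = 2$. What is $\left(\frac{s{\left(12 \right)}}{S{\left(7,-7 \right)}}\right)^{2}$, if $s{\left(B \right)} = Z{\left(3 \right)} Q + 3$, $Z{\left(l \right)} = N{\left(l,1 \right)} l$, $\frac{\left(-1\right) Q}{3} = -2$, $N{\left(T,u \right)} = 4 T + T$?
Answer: $\frac{74529}{4} \approx 18632.0$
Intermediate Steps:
$N{\left(T,u \right)} = 5 T$
$Q = 6$ ($Q = \left(-3\right) \left(-2\right) = 6$)
$Z{\left(l \right)} = 5 l^{2}$ ($Z{\left(l \right)} = 5 l l = 5 l^{2}$)
$s{\left(B \right)} = 273$ ($s{\left(B \right)} = 5 \cdot 3^{2} \cdot 6 + 3 = 5 \cdot 9 \cdot 6 + 3 = 45 \cdot 6 + 3 = 270 + 3 = 273$)
$\left(\frac{s{\left(12 \right)}}{S{\left(7,-7 \right)}}\right)^{2} = \left(\frac{273}{2}\right)^{2} = \frac{74529}{4}$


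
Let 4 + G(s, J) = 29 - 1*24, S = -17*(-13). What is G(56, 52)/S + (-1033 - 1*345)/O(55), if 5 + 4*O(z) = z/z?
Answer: 304539/221 ≈ 1378.0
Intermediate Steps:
S = 221
G(s, J) = 1 (G(s, J) = -4 + (29 - 1*24) = -4 + (29 - 24) = -4 + 5 = 1)
O(z) = -1 (O(z) = -5/4 + (z/z)/4 = -5/4 + (¼)*1 = -5/4 + ¼ = -1)
G(56, 52)/S + (-1033 - 1*345)/O(55) = 1/221 + (-1033 - 1*345)/(-1) = 1*(1/221) + (-1033 - 345)*(-1) = 1/221 - 1378*(-1) = 1/221 + 1378 = 304539/221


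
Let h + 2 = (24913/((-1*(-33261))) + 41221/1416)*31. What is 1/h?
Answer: 5233064/4833554223 ≈ 0.0010827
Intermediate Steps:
h = 4833554223/5233064 (h = -2 + (24913/((-1*(-33261))) + 41221/1416)*31 = -2 + (24913/33261 + 41221*(1/1416))*31 = -2 + (24913*(1/33261) + 41221/1416)*31 = -2 + (24913/33261 + 41221/1416)*31 = -2 + (156258721/5233064)*31 = -2 + 4844020351/5233064 = 4833554223/5233064 ≈ 923.66)
1/h = 1/(4833554223/5233064) = 5233064/4833554223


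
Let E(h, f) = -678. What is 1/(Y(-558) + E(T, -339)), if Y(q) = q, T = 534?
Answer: -1/1236 ≈ -0.00080906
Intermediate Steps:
1/(Y(-558) + E(T, -339)) = 1/(-558 - 678) = 1/(-1236) = -1/1236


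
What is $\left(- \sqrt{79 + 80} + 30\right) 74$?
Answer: $2220 - 74 \sqrt{159} \approx 1286.9$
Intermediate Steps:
$\left(- \sqrt{79 + 80} + 30\right) 74 = \left(- \sqrt{159} + 30\right) 74 = \left(30 - \sqrt{159}\right) 74 = 2220 - 74 \sqrt{159}$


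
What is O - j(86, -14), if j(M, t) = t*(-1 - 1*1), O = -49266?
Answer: -49294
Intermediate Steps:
j(M, t) = -2*t (j(M, t) = t*(-1 - 1) = t*(-2) = -2*t)
O - j(86, -14) = -49266 - (-2)*(-14) = -49266 - 1*28 = -49266 - 28 = -49294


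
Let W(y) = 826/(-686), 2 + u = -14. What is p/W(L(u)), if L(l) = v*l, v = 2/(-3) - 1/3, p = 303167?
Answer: -14855183/59 ≈ -2.5178e+5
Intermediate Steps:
u = -16 (u = -2 - 14 = -16)
v = -1 (v = 2*(-1/3) - 1*1/3 = -2/3 - 1/3 = -1)
L(l) = -l
W(y) = -59/49 (W(y) = 826*(-1/686) = -59/49)
p/W(L(u)) = 303167/(-59/49) = 303167*(-49/59) = -14855183/59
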